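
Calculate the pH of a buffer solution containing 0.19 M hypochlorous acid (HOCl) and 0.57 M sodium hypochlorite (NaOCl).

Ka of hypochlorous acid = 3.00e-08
pH = 8.00

pKa = -log(3.00e-08) = 7.52. pH = pKa + log([A⁻]/[HA]) = 7.52 + log(0.57/0.19)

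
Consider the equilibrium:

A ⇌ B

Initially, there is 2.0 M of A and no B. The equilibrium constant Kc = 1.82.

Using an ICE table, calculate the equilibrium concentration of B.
[B] = 1.291 M

ICE: [A] = 2.0 − x, [B] = x.
Kc = x/(2.0 − x) = 1.82 ⇒ x = 1.82·2.0/(1 + 1.82) = 3.64/2.82 = 1.291.
[B] = x = 1.291 M.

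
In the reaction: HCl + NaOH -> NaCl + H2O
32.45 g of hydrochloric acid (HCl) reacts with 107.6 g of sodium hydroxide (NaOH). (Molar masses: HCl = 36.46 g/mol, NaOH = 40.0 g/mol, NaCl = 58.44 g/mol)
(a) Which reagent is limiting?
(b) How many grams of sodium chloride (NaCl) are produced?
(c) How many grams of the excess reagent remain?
(a) HCl, (b) 52.01 g, (c) 72 g

Moles of HCl = 32.45 g ÷ 36.46 g/mol = 0.890016 mol
Moles of NaOH = 107.6 g ÷ 40.0 g/mol = 2.69 mol
Moles ÷ coefficient: HCl: 0.890016/1 = 0.89, NaOH: 2.69/1 = 2.69
(a) HCl has the smaller value, so HCl is the limiting reagent.
(b) Moles of NaCl = 0.890016 mol HCl × (1/1) = 0.890016 mol; mass = 0.890016 mol × 58.44 g/mol = 52.01 g
(c) NaOH consumed = 0.890016 × (1/1) = 0.890016 mol; remaining = 2.69 − 0.890016 = 1.79998 mol; mass = 1.79998 mol × 40.0 g/mol = 72 g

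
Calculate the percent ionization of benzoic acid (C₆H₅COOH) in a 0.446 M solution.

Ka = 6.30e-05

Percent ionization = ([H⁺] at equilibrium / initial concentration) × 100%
Percent ionization = 1.18%

Let x = [H⁺]. Ka = x²/(C - x) ⇒ x² + (6.30e-05)x - (6.30e-05)(0.446) = 0. x = 5.2693e-03. Percent = (5.2693e-03/0.446) × 100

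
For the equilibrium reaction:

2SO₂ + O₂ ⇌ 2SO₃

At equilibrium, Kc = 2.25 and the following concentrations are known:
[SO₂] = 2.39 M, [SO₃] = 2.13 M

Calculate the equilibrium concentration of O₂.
[O₂] = 0.3530 M

Kc = ([SO₃]^2) / ([SO₂]^2 × [O₂]) = 2.25
[O₂]^1 = (product terms)/(Kc · other reactant terms) = 4.5369 / (2.25 · 5.7121) = 0.35301
[O₂] = 0.3530 M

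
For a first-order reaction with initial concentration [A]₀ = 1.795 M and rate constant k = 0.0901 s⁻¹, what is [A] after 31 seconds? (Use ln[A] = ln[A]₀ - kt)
0.1099 M

ln[A] = ln[A]₀ - k·t = ln(1.795) - (0.0901)·(31) = 0.5850 - 2.7931 = -2.2081
[A] = e^(-2.2081) = 0.1099 M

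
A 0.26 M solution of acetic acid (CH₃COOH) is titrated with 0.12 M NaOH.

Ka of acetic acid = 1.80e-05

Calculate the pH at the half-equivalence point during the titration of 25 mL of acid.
pH = pKa = 4.74

At the half-equivalence point, [HA] = [A⁻], so by Henderson–Hasselbalch pH = pKa + log(1) = pKa.
pKa = −log(1.80e-05) = 4.74.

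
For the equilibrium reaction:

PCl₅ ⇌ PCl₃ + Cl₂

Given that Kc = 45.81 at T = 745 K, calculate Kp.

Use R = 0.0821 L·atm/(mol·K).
K_p = 2.80e+03

Δn = (moles gaseous products) − (moles gaseous reactants) = 1
T = 745 K; RT = 0.0821 × 745 = 61.1645
Kp = Kc·(RT)^Δn = 45.81 × (61.1645)^1 = 45.81 × 61.1645 = 2.80e+03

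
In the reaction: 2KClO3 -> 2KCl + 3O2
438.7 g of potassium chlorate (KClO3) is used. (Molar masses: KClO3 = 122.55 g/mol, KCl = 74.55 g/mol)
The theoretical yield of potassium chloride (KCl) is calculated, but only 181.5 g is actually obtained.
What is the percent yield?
Moles of KClO3 = 438.7 g ÷ 122.55 g/mol = 3.57976 mol
Mole ratio: 2 mol KCl / 2 mol KClO3
Moles of KCl = 3.57976 × (2/2) = 3.57976 mol
Theoretical yield = 3.57976 mol × 74.55 g/mol = 266.87 g
Actual yield = 181.5 g
Percent yield = (181.5 / 266.87) × 100% = 68.0%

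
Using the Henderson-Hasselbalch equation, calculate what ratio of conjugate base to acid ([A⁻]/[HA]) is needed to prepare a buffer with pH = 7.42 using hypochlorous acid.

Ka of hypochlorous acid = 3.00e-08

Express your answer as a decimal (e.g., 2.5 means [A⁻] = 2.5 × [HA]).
[A⁻]/[HA] = 0.789

pKa = −log(3.00e-08) = 7.5229. pH = pKa + log([A⁻]/[HA]). 7.42 = 7.5229 + log(ratio). log(ratio) = 7.42 − 7.5229 = -0.1029. ratio = 10^(-0.1029) = 0.789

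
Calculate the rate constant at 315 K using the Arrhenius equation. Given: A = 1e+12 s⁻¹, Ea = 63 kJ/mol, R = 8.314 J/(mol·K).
3.57e+01 s⁻¹

k = A·exp(-Ea/(R·T)) = 1e+12·exp(-63000/(8.314·315)) = 1e+12·exp(-24.0558) = 1e+12·3.5702e-11 = 3.57e+01 s⁻¹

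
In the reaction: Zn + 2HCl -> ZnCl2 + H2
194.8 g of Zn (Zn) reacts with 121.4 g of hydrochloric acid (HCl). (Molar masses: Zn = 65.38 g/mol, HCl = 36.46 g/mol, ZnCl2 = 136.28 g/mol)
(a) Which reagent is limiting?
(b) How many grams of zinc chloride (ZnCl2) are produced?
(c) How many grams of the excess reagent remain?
(a) HCl, (b) 226.9 g, (c) 85.95 g

Moles of Zn = 194.8 g ÷ 65.38 g/mol = 2.9795 mol
Moles of HCl = 121.4 g ÷ 36.46 g/mol = 3.32968 mol
Moles ÷ coefficient: Zn: 2.9795/1 = 2.98, HCl: 3.32968/2 = 1.665
(a) HCl has the smaller value, so HCl is the limiting reagent.
(b) Moles of ZnCl2 = 3.32968 mol HCl × (1/2) = 1.66484 mol; mass = 1.66484 mol × 136.28 g/mol = 226.9 g
(c) Zn consumed = 3.32968 × (1/2) = 1.66484 mol; remaining = 2.9795 − 1.66484 = 1.31467 mol; mass = 1.31467 mol × 65.38 g/mol = 85.95 g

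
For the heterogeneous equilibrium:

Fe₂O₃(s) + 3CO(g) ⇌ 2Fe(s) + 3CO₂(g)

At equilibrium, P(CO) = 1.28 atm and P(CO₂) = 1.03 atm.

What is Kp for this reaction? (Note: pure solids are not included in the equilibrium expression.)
K_p = 0.521

Solids (Fe₂O₃, Fe) are excluded.
Kp = P(CO₂)³/P(CO)³ = (1.03)³/(1.28)³ = 1.093/2.097 = 0.521.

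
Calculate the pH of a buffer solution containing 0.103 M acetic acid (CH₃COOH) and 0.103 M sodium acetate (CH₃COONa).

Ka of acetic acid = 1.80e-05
pH = 4.74

pKa = -log(1.80e-05) = 4.74. pH = pKa + log([A⁻]/[HA]) = 4.74 + log(0.103/0.103)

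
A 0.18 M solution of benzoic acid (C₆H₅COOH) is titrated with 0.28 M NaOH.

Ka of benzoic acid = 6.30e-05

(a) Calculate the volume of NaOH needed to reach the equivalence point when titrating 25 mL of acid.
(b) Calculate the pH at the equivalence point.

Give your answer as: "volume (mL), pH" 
V = 16.1 mL, pH = 8.62

(a) At equivalence: moles acid = moles base.
moles acid = 0.18 × 0.025 = 0.0045 mol; V_NaOH = 0.0045/0.28 = 0.01607 L = 16.1 mL.
(b) At equivalence, all acid → conjugate base A⁻ at [A⁻] = 0.0045/0.04107 = 0.1096 M.
Kb = Kw/Ka = 1.0e-14/6.30e-05 = 1.587e-10; [OH⁻] = √(Kb·[A⁻]) = 4.170e-06; pOH = 5.38; pH = 14 − pOH = 8.62.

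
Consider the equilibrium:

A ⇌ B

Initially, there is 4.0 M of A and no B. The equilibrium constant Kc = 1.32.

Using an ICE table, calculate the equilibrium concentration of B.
[B] = 2.276 M

ICE: [A] = 4.0 − x, [B] = x.
Kc = x/(4.0 − x) = 1.32 ⇒ x = 1.32·4.0/(1 + 1.32) = 5.28/2.32 = 2.276.
[B] = x = 2.276 M.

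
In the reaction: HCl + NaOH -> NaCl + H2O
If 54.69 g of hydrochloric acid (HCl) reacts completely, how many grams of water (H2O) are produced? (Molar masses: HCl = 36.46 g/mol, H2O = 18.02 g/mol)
Moles of HCl = 54.69 g ÷ 36.46 g/mol = 1.5 mol
Mole ratio: 1 mol H2O / 1 mol HCl
Moles of H2O = 1.5 × (1/1) = 1.5 mol
Mass of H2O = 1.5 mol × 18.02 g/mol = 27.03 g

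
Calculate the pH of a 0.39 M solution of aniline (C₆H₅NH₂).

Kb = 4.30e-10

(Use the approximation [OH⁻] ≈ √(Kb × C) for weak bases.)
pH = 9.11

[OH⁻] = √(Kb × C) = √(4.30e-10 × 0.39) = 1.2950e-05. pOH = 4.89, pH = 14 - pOH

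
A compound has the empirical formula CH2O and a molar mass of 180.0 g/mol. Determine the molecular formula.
Empirical formula mass of CH2O = 30.03 g/mol
Multiplier = 180.0 / 30.03 ≈ 6
Molecular formula = (CH2O) × 6 = C6H12O6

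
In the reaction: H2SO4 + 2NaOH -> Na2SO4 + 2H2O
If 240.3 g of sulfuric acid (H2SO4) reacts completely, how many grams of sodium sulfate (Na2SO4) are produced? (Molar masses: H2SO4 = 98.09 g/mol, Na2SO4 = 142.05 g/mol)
Moles of H2SO4 = 240.3 g ÷ 98.09 g/mol = 2.44979 mol
Mole ratio: 1 mol Na2SO4 / 1 mol H2SO4
Moles of Na2SO4 = 2.44979 × (1/1) = 2.44979 mol
Mass of Na2SO4 = 2.44979 mol × 142.05 g/mol = 348 g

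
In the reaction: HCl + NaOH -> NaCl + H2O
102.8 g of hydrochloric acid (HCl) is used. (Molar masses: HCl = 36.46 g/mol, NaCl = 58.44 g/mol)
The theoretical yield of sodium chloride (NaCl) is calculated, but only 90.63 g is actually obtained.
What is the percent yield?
Moles of HCl = 102.8 g ÷ 36.46 g/mol = 2.81953 mol
Mole ratio: 1 mol NaCl / 1 mol HCl
Moles of NaCl = 2.81953 × (1/1) = 2.81953 mol
Theoretical yield = 2.81953 mol × 58.44 g/mol = 164.77 g
Actual yield = 90.63 g
Percent yield = (90.63 / 164.77) × 100% = 55.0%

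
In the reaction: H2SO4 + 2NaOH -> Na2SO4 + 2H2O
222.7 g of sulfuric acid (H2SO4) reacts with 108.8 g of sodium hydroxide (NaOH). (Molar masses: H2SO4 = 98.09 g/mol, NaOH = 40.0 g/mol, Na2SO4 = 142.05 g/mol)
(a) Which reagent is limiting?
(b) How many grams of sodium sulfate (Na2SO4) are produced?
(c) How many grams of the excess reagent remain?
(a) NaOH, (b) 193.2 g, (c) 89.3 g

Moles of H2SO4 = 222.7 g ÷ 98.09 g/mol = 2.27036 mol
Moles of NaOH = 108.8 g ÷ 40.0 g/mol = 2.72 mol
Moles ÷ coefficient: H2SO4: 2.27036/1 = 2.27, NaOH: 2.72/2 = 1.36
(a) NaOH has the smaller value, so NaOH is the limiting reagent.
(b) Moles of Na2SO4 = 2.72 mol NaOH × (1/2) = 1.36 mol; mass = 1.36 mol × 142.05 g/mol = 193.2 g
(c) H2SO4 consumed = 2.72 × (1/2) = 1.36 mol; remaining = 2.27036 − 1.36 = 0.910364 mol; mass = 0.910364 mol × 98.09 g/mol = 89.3 g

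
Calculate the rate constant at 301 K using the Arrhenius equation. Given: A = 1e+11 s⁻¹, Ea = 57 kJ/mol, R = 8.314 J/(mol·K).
1.28e+01 s⁻¹

k = A·exp(-Ea/(R·T)) = 1e+11·exp(-57000/(8.314·301)) = 1e+11·exp(-22.7771) = 1e+11·1.2824e-10 = 1.28e+01 s⁻¹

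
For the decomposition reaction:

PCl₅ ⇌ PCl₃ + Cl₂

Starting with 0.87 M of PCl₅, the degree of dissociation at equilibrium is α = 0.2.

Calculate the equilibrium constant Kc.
K_c = 0.0435

x = α·[A]₀ = 0.2 × 0.87 = 0.174 M dissociated.
At eq: [PCl₅] = 0.87 − 0.174 = 0.696 M; [PCl₃] = [Cl₂] = x = 0.174 M.
Kc = [PCl₃][Cl₂]/[PCl₅] = (0.174)²/0.696 = 0.0435.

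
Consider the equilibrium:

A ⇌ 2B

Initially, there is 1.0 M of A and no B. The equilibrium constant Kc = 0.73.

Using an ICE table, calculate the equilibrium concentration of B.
[B] = 0.691 M

ICE: [A] = 1.0 − x, [B] = 2x.
Kc = (2x)²/(1.0 − x) = 0.73 ⇒ 4x² + 0.73x − 0.73 = 0.
x = (−0.73 + √(0.73² + 4·4·0.73))/(2·4) = (−0.73 + √12.213)/8 = 0.34559.
[B] = 2x = 0.691 M.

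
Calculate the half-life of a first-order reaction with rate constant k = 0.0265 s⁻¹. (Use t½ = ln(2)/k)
26.16 s

t½ = ln(2)/k = 0.6931/0.0265 = 26.16 s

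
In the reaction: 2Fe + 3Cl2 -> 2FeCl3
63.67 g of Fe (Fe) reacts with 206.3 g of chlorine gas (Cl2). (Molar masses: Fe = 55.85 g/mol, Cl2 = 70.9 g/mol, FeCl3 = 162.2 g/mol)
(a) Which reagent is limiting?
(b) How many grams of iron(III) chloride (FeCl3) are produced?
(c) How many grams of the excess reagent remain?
(a) Fe, (b) 184.9 g, (c) 85.06 g

Moles of Fe = 63.67 g ÷ 55.85 g/mol = 1.14002 mol
Moles of Cl2 = 206.3 g ÷ 70.9 g/mol = 2.90973 mol
Moles ÷ coefficient: Fe: 1.14002/2 = 0.57, Cl2: 2.90973/3 = 0.9699
(a) Fe has the smaller value, so Fe is the limiting reagent.
(b) Moles of FeCl3 = 1.14002 mol Fe × (2/2) = 1.14002 mol; mass = 1.14002 mol × 162.2 g/mol = 184.9 g
(c) Cl2 consumed = 1.14002 × (3/2) = 1.71003 mol; remaining = 2.90973 − 1.71003 = 1.19971 mol; mass = 1.19971 mol × 70.9 g/mol = 85.06 g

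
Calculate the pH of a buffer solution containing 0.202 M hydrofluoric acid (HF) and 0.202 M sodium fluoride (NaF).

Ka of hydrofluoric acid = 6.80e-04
pH = 3.17

pKa = -log(6.80e-04) = 3.17. pH = pKa + log([A⁻]/[HA]) = 3.17 + log(0.202/0.202)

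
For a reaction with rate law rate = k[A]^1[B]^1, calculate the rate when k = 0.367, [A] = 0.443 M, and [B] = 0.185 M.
0.03008 M/s

rate = k·[A]^1·[B]^1 = 0.367·(0.443)^1·(0.185)^1 = 0.367·0.443·0.185 = 0.03008 M/s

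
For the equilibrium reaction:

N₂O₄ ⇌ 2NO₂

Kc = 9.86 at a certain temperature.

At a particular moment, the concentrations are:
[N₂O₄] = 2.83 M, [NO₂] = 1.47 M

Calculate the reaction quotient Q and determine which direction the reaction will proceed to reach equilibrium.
Q = 0.764, Q < K, reaction proceeds forward (toward products)

Q = ([NO₂]^2) / ([N₂O₄])
  = ((1.47)^2) / ((2.83)) = 2.1609/2.83 = 0.7636
Since Q = 0.7636 < Kc = 9.86, the reaction proceeds forward (toward products) to reach equilibrium.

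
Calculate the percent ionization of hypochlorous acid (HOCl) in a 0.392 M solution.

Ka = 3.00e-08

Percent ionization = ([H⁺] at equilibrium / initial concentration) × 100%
Percent ionization = 0.0277%

Let x = [H⁺]. Ka = x²/(C - x) ⇒ x² + (3.00e-08)x - (3.00e-08)(0.392) = 0. x = 1.0843e-04. Percent = (1.0843e-04/0.392) × 100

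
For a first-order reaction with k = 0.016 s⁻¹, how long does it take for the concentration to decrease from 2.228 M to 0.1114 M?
187.23 s

From ln[A] = ln[A]₀ - k·t: t = ln([A]₀/[A])/k = ln(2.228/0.1114)/0.016 = ln(20.0000)/0.016 = 2.9957/0.016 = 187.23 s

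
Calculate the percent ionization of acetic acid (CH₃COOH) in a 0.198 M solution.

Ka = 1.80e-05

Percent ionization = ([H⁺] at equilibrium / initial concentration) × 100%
Percent ionization = 0.949%

Let x = [H⁺]. Ka = x²/(C - x) ⇒ x² + (1.80e-05)x - (1.80e-05)(0.198) = 0. x = 1.8789e-03. Percent = (1.8789e-03/0.198) × 100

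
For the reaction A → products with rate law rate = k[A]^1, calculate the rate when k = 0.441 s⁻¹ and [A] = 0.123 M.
0.05424 M/s

rate = k·[A]^1 = 0.441·(0.123)^1 = 0.441·0.123 = 0.05424 M/s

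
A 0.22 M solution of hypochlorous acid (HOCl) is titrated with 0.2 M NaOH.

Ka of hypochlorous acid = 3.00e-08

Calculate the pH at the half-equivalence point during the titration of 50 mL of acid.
pH = pKa = 7.52

At the half-equivalence point, [HA] = [A⁻], so by Henderson–Hasselbalch pH = pKa + log(1) = pKa.
pKa = −log(3.00e-08) = 7.52.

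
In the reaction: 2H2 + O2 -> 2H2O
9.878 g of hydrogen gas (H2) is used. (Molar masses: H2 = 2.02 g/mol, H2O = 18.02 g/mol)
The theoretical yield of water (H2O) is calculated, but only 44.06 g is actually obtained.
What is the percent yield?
Moles of H2 = 9.878 g ÷ 2.02 g/mol = 4.8901 mol
Mole ratio: 2 mol H2O / 2 mol H2
Moles of H2O = 4.8901 × (2/2) = 4.8901 mol
Theoretical yield = 4.8901 mol × 18.02 g/mol = 88.12 g
Actual yield = 44.06 g
Percent yield = (44.06 / 88.12) × 100% = 50.0%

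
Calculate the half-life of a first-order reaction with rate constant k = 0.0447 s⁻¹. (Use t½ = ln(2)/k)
15.51 s

t½ = ln(2)/k = 0.6931/0.0447 = 15.51 s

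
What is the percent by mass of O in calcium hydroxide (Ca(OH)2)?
Mass of O in formula = 16.0 × 2 = 32 g/mol
Molar mass = 74.1 g/mol
% O = (32/74.1) × 100% = 43.18%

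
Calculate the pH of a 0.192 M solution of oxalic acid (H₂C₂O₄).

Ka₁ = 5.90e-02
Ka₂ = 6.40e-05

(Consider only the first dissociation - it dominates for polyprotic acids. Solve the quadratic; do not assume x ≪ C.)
pH = 1.09

x² + Ka₁·x − Ka₁·C = 0 with Ka₁ = 5.90e-02, C = 0.192.
x = (−Ka₁ + √(Ka₁² + 4·Ka₁·C))/2 = 8.0946e-02 M, so pH = 1.09.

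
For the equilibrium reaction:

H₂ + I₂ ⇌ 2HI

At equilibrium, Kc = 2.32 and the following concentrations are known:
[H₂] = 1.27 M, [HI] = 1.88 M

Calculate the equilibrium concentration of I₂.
[I₂] = 1.1996 M

Kc = ([HI]^2) / ([H₂] × [I₂]) = 2.32
[I₂]^1 = (product terms)/(Kc · other reactant terms) = 3.5344 / (2.32 · 1.27) = 1.1996
[I₂] = 1.1996 M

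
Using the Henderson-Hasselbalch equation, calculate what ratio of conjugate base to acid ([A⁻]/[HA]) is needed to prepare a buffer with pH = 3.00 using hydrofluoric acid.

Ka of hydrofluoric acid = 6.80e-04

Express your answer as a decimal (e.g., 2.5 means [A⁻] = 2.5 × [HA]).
[A⁻]/[HA] = 0.680

pKa = −log(6.80e-04) = 3.1675. pH = pKa + log([A⁻]/[HA]). 3.00 = 3.1675 + log(ratio). log(ratio) = 3.00 − 3.1675 = -0.1675. ratio = 10^(-0.1675) = 0.680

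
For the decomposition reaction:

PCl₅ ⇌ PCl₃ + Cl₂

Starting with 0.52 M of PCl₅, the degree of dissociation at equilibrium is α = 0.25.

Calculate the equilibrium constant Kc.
K_c = 0.0433

x = α·[A]₀ = 0.25 × 0.52 = 0.13 M dissociated.
At eq: [PCl₅] = 0.52 − 0.13 = 0.39 M; [PCl₃] = [Cl₂] = x = 0.13 M.
Kc = [PCl₃][Cl₂]/[PCl₅] = (0.13)²/0.39 = 0.04333.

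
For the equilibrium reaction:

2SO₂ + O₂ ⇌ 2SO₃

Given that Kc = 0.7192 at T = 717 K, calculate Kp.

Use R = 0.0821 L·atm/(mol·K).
K_p = 0.0122

Δn = (moles gaseous products) − (moles gaseous reactants) = -1
T = 717 K; RT = 0.0821 × 717 = 58.8657
Kp = Kc·(RT)^Δn = 0.7192 × (58.8657)^-1 = 0.7192 × 0.0169878 = 0.0122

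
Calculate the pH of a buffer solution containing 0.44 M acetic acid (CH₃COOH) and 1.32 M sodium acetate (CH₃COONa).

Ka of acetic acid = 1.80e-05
pH = 5.22

pKa = -log(1.80e-05) = 4.74. pH = pKa + log([A⁻]/[HA]) = 4.74 + log(1.32/0.44)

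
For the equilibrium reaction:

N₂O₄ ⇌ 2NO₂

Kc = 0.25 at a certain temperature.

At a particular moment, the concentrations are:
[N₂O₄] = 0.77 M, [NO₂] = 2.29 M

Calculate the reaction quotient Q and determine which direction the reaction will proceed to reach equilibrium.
Q = 6.811, Q > K, reaction proceeds reverse (toward reactants)

Q = ([NO₂]^2) / ([N₂O₄])
  = ((2.29)^2) / ((0.77)) = 5.2441/0.77 = 6.811
Since Q = 6.811 > Kc = 0.25, the reaction proceeds reverse (toward reactants) to reach equilibrium.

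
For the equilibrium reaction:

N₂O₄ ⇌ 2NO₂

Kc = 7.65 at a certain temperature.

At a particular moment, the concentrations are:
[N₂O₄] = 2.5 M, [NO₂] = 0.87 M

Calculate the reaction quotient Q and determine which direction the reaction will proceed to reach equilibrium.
Q = 0.303, Q < K, reaction proceeds forward (toward products)

Q = ([NO₂]^2) / ([N₂O₄])
  = ((0.87)^2) / ((2.5)) = 0.7569/2.5 = 0.3028
Since Q = 0.3028 < Kc = 7.65, the reaction proceeds forward (toward products) to reach equilibrium.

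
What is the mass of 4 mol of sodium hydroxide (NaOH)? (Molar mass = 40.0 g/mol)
Mass = 4 mol × 40.0 g/mol = 160 g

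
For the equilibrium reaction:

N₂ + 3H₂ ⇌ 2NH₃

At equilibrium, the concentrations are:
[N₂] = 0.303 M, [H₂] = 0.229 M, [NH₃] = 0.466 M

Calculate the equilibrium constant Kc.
K_c = 59.6792

Kc = ([NH₃]^2) / ([N₂] × [H₂]^3)
   = ((0.466)^2) / ((0.303)·(0.229)^3)
   = 0.21716 / 0.0036387 = 59.6792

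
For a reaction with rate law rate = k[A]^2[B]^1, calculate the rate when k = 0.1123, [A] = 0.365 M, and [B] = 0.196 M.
0.002932 M/s

rate = k·[A]^2·[B]^1 = 0.1123·(0.365)^2·(0.196)^1 = 0.1123·0.133225·0.196 = 0.002932 M/s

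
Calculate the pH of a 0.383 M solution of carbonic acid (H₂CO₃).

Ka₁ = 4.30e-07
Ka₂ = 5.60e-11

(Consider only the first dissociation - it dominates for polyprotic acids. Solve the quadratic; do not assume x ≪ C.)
pH = 3.39

x² + Ka₁·x − Ka₁·C = 0 with Ka₁ = 4.30e-07, C = 0.383.
x = (−Ka₁ + √(Ka₁² + 4·Ka₁·C))/2 = 4.0561e-04 M, so pH = 3.39.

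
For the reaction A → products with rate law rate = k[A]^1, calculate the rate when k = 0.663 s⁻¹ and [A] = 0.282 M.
0.187 M/s

rate = k·[A]^1 = 0.663·(0.282)^1 = 0.663·0.282 = 0.187 M/s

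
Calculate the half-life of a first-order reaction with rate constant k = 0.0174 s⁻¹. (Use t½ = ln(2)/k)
39.84 s

t½ = ln(2)/k = 0.6931/0.0174 = 39.84 s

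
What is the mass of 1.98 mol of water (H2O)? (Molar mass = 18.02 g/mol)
Mass = 1.98 mol × 18.02 g/mol = 35.68 g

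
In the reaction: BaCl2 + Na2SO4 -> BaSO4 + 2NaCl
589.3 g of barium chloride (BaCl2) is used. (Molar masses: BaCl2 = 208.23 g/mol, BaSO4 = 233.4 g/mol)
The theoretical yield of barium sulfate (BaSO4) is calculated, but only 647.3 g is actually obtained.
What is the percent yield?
Moles of BaCl2 = 589.3 g ÷ 208.23 g/mol = 2.83004 mol
Mole ratio: 1 mol BaSO4 / 1 mol BaCl2
Moles of BaSO4 = 2.83004 × (1/1) = 2.83004 mol
Theoretical yield = 2.83004 mol × 233.4 g/mol = 660.53 g
Actual yield = 647.3 g
Percent yield = (647.3 / 660.53) × 100% = 98.0%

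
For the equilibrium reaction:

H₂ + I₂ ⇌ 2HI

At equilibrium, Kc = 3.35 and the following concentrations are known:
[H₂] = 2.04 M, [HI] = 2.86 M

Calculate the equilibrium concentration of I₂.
[I₂] = 1.1969 M

Kc = ([HI]^2) / ([H₂] × [I₂]) = 3.35
[I₂]^1 = (product terms)/(Kc · other reactant terms) = 8.1796 / (3.35 · 2.04) = 1.1969
[I₂] = 1.1969 M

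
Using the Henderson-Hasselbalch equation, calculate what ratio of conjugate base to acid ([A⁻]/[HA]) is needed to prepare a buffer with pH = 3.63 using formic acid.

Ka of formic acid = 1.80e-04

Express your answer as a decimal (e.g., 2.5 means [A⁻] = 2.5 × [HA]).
[A⁻]/[HA] = 0.768

pKa = −log(1.80e-04) = 3.7447. pH = pKa + log([A⁻]/[HA]). 3.63 = 3.7447 + log(ratio). log(ratio) = 3.63 − 3.7447 = -0.1147. ratio = 10^(-0.1147) = 0.768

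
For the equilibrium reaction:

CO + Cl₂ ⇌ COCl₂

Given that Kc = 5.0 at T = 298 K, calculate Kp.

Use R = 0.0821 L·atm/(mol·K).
K_p = 0.2044

Δn = (moles gaseous products) − (moles gaseous reactants) = -1
T = 298 K; RT = 0.0821 × 298 = 24.4658
Kp = Kc·(RT)^Δn = 5.0 × (24.4658)^-1 = 5.0 × 0.0408734 = 0.2044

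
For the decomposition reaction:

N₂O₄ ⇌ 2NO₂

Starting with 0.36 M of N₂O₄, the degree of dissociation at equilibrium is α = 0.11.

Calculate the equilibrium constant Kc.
K_c = 0.0196

x = α·[A]₀ = 0.11 × 0.36 = 0.0396 M dissociated.
At eq: [N₂O₄] = 0.36 − 0.0396 = 0.3204 M; [NO₂] = 2x = 0.0792 M.
Kc = [NO₂]²/[N₂O₄] = (0.0792)²/0.3204 = 0.01958.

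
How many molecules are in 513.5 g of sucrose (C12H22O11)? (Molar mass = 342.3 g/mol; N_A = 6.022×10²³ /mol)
Moles = 513.5 g ÷ 342.3 g/mol = 1.50015 mol
Molecules = 1.50015 mol × 6.022×10²³ /mol = 9.034e+23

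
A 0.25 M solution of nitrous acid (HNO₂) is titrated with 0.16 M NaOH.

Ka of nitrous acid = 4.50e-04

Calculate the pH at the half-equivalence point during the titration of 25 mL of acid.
pH = pKa = 3.35

At the half-equivalence point, [HA] = [A⁻], so by Henderson–Hasselbalch pH = pKa + log(1) = pKa.
pKa = −log(4.50e-04) = 3.35.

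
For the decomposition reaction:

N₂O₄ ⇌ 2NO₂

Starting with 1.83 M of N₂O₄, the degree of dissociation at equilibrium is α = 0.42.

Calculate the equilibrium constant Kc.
K_c = 2.2263

x = α·[A]₀ = 0.42 × 1.83 = 0.7686 M dissociated.
At eq: [N₂O₄] = 1.83 − 0.7686 = 1.061 M; [NO₂] = 2x = 1.537 M.
Kc = [NO₂]²/[N₂O₄] = (1.537)²/1.061 = 2.226.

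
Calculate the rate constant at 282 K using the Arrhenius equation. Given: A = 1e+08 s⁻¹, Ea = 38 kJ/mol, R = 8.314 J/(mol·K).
9.14e+00 s⁻¹

k = A·exp(-Ea/(R·T)) = 1e+08·exp(-38000/(8.314·282)) = 1e+08·exp(-16.2078) = 1e+08·9.1419e-08 = 9.14e+00 s⁻¹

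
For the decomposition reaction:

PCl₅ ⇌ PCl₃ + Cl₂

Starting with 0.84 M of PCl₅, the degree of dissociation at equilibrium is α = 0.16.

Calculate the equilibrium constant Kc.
K_c = 0.0256

x = α·[A]₀ = 0.16 × 0.84 = 0.1344 M dissociated.
At eq: [PCl₅] = 0.84 − 0.1344 = 0.7056 M; [PCl₃] = [Cl₂] = x = 0.1344 M.
Kc = [PCl₃][Cl₂]/[PCl₅] = (0.1344)²/0.7056 = 0.0256.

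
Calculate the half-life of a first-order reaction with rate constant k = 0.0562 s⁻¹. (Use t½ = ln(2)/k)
12.33 s

t½ = ln(2)/k = 0.6931/0.0562 = 12.33 s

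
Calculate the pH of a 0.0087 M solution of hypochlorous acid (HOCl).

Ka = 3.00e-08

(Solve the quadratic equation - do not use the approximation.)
pH = 4.79

x² + Ka×x - Ka×C = 0. Using quadratic formula: [H⁺] = 1.6141e-05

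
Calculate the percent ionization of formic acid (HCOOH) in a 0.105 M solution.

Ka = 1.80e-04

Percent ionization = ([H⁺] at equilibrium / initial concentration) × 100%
Percent ionization = 4.06%

Let x = [H⁺]. Ka = x²/(C - x) ⇒ x² + (1.80e-04)x - (1.80e-04)(0.105) = 0. x = 4.2583e-03. Percent = (4.2583e-03/0.105) × 100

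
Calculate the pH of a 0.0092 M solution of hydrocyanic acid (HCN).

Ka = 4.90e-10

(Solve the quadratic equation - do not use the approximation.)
pH = 5.67

x² + Ka×x - Ka×C = 0. Using quadratic formula: [H⁺] = 2.1230e-06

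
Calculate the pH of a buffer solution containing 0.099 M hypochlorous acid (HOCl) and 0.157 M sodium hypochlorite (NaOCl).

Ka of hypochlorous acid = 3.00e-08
pH = 7.72

pKa = -log(3.00e-08) = 7.52. pH = pKa + log([A⁻]/[HA]) = 7.52 + log(0.157/0.099)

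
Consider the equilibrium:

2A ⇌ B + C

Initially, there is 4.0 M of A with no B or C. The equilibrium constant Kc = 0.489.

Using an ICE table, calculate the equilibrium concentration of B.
[B] = 1.166 M

ICE: [A] = 4.0 − 2x, [B] = [C] = x.
Kc = x²/(4.0 − 2x)² = 0.489 ⇒ √Kc = x/(4.0 − 2x).
x = √0.489·4.0/(1 + 2√0.489) = 0.69929·4.0/2.3986 = 1.1662.
[B] = x = 1.166 M.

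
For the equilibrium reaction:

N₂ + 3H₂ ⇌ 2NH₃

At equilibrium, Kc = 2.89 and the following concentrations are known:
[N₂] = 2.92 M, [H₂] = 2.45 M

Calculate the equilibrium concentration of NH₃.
[NH₃] = 11.1401 M

Kc = ([NH₃]^2) / ([N₂] × [H₂]^3) = 2.89
[NH₃]^2 = Kc · (reactant terms)/(other product terms) = 2.89 · 42.942 / 1 = 124.1
[NH₃] = (124.1)^(1/2) = 11.1401 M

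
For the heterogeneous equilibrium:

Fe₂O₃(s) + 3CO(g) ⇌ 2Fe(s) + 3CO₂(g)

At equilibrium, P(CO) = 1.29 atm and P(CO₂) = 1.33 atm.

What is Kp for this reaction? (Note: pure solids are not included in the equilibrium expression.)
K_p = 1.096

Solids (Fe₂O₃, Fe) are excluded.
Kp = P(CO₂)³/P(CO)³ = (1.33)³/(1.29)³ = 2.353/2.147 = 1.096.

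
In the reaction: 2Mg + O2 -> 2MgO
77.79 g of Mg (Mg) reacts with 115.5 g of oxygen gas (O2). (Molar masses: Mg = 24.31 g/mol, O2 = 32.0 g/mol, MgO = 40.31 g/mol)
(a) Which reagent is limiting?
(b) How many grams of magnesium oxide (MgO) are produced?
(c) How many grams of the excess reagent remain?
(a) Mg, (b) 129 g, (c) 64.3 g

Moles of Mg = 77.79 g ÷ 24.31 g/mol = 3.19992 mol
Moles of O2 = 115.5 g ÷ 32.0 g/mol = 3.60938 mol
Moles ÷ coefficient: Mg: 3.19992/2 = 1.6, O2: 3.60938/1 = 3.609
(a) Mg has the smaller value, so Mg is the limiting reagent.
(b) Moles of MgO = 3.19992 mol Mg × (2/2) = 3.19992 mol; mass = 3.19992 mol × 40.31 g/mol = 129 g
(c) O2 consumed = 3.19992 × (1/2) = 1.59996 mol; remaining = 3.60938 − 1.59996 = 2.00942 mol; mass = 2.00942 mol × 32.0 g/mol = 64.3 g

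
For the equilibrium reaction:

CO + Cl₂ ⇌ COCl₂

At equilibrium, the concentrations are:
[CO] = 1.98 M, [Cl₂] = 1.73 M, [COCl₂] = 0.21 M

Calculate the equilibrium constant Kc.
K_c = 0.0613

Kc = ([COCl₂]) / ([CO] × [Cl₂])
   = ((0.21)) / ((1.98)·(1.73))
   = 0.21 / 3.4254 = 0.0613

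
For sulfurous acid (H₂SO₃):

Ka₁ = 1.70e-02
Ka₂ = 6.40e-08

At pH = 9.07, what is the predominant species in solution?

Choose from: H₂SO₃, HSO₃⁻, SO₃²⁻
SO₃²⁻

pKa1 = 1.77, pKa2 = 7.19. Each pKa is the crossover between adjacent species; pH = 9.07 lies in the region where SO₃²⁻ predominates.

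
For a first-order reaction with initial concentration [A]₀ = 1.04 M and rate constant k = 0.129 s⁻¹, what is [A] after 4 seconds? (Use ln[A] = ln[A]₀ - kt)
0.6208 M

ln[A] = ln[A]₀ - k·t = ln(1.04) - (0.129)·(4) = 0.0392 - 0.5160 = -0.4768
[A] = e^(-0.4768) = 0.6208 M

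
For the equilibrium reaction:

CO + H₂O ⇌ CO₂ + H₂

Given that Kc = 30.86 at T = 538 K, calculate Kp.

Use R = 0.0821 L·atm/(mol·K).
K_p = 30.8600

Δn = (moles gaseous products) − (moles gaseous reactants) = 0
T = 538 K; RT = 0.0821 × 538 = 44.1698
Kp = Kc·(RT)^Δn = 30.86 × (44.1698)^0 = 30.86 × 1 = 30.8600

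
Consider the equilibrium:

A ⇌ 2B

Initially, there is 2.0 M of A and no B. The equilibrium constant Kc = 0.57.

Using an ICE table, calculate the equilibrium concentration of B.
[B] = 0.935 M

ICE: [A] = 2.0 − x, [B] = 2x.
Kc = (2x)²/(2.0 − x) = 0.57 ⇒ 4x² + 0.57x − 1.14 = 0.
x = (−0.57 + √(0.57² + 4·4·1.14))/(2·4) = (−0.57 + √18.565)/8 = 0.46734.
[B] = 2x = 0.935 M.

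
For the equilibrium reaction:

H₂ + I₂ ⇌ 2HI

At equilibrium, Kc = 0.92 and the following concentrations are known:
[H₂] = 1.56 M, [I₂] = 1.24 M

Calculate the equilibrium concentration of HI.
[HI] = 1.3340 M

Kc = ([HI]^2) / ([H₂] × [I₂]) = 0.92
[HI]^2 = Kc · (reactant terms)/(other product terms) = 0.92 · 1.9344 / 1 = 1.7796
[HI] = (1.7796)^(1/2) = 1.3340 M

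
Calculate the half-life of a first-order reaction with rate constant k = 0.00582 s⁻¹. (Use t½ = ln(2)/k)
119.10 s

t½ = ln(2)/k = 0.6931/0.00582 = 119.10 s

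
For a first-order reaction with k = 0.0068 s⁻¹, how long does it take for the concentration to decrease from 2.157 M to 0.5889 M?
190.91 s

From ln[A] = ln[A]₀ - k·t: t = ln([A]₀/[A])/k = ln(2.157/0.5889)/0.0068 = ln(3.6628)/0.0068 = 1.2982/0.0068 = 190.91 s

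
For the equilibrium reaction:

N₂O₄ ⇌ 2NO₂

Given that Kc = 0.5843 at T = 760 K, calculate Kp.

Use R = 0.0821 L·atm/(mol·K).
K_p = 36.4580

Δn = (moles gaseous products) − (moles gaseous reactants) = 1
T = 760 K; RT = 0.0821 × 760 = 62.396
Kp = Kc·(RT)^Δn = 0.5843 × (62.396)^1 = 0.5843 × 62.396 = 36.4580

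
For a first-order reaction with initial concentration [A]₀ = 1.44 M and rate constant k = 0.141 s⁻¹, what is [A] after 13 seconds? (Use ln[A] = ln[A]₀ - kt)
0.2303 M

ln[A] = ln[A]₀ - k·t = ln(1.44) - (0.141)·(13) = 0.3646 - 1.8330 = -1.4684
[A] = e^(-1.4684) = 0.2303 M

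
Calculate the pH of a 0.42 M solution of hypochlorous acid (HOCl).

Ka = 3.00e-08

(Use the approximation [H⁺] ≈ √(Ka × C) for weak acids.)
pH = 3.95

[H⁺] = √(Ka × C) = √(3.00e-08 × 0.42) = 1.1225e-04. pH = -log(1.1225e-04)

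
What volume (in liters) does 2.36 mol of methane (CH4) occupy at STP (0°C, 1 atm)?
At STP, 1 mol of gas occupies 22.4 L
Volume = 2.36 mol × 22.4 L/mol = 52.86 L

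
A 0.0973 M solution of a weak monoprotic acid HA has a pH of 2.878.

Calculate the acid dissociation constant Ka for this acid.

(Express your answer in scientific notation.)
K_a = 1.83e-05

[H⁺] = 10^(−pH) = 10^(−2.878) = 1.324e-03 M. For HA ⇌ H⁺ + A⁻, Ka = x²/(C − x) = (1.324e-03)²/(0.0973 − 1.324e-03) = 1.83e-05.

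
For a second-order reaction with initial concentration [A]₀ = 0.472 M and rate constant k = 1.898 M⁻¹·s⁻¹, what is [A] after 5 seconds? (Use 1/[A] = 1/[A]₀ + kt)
0.0861 M

1/[A] = 1/[A]₀ + k·t = 1/0.472 + (1.898)·(5) = 2.1186 + 9.4900 = 11.6086
[A] = 1/11.6086 = 0.0861 M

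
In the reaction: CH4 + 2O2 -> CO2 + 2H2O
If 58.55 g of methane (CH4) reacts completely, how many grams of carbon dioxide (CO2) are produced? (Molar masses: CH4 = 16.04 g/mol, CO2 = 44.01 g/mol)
Moles of CH4 = 58.55 g ÷ 16.04 g/mol = 3.65025 mol
Mole ratio: 1 mol CO2 / 1 mol CH4
Moles of CO2 = 3.65025 × (1/1) = 3.65025 mol
Mass of CO2 = 3.65025 mol × 44.01 g/mol = 160.6 g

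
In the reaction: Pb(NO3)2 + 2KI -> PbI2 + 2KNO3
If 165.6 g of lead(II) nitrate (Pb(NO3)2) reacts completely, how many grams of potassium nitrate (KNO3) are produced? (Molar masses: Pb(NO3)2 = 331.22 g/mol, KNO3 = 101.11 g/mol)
Moles of Pb(NO3)2 = 165.6 g ÷ 331.22 g/mol = 0.49997 mol
Mole ratio: 2 mol KNO3 / 1 mol Pb(NO3)2
Moles of KNO3 = 0.49997 × (2/1) = 0.99994 mol
Mass of KNO3 = 0.99994 mol × 101.11 g/mol = 101.1 g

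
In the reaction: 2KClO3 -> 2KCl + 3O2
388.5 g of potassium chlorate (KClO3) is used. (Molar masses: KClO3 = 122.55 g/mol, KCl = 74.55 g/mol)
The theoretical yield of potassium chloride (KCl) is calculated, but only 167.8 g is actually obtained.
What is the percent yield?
Moles of KClO3 = 388.5 g ÷ 122.55 g/mol = 3.17013 mol
Mole ratio: 2 mol KCl / 2 mol KClO3
Moles of KCl = 3.17013 × (2/2) = 3.17013 mol
Theoretical yield = 3.17013 mol × 74.55 g/mol = 236.33 g
Actual yield = 167.8 g
Percent yield = (167.8 / 236.33) × 100% = 71.0%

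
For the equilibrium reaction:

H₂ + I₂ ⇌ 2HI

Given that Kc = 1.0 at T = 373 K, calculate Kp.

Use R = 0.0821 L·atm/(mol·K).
K_p = 1.0000

Δn = (moles gaseous products) − (moles gaseous reactants) = 0
T = 373 K; RT = 0.0821 × 373 = 30.6233
Kp = Kc·(RT)^Δn = 1.0 × (30.6233)^0 = 1.0 × 1 = 1.0000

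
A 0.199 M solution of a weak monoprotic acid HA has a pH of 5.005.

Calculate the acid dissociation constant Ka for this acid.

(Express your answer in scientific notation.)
K_a = 4.91e-10

[H⁺] = 10^(−pH) = 10^(−5.005) = 9.886e-06 M. For HA ⇌ H⁺ + A⁻, Ka = x²/(C − x) = (9.886e-06)²/(0.199 − 9.886e-06) = 4.91e-10.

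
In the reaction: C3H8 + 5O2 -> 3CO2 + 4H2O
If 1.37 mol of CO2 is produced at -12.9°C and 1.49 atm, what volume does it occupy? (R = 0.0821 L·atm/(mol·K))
T = -12.9°C + 273.15 = 260.25 K
V = nRT/P = (1.37 × 0.0821 × 260.25) / 1.49
V = 19.65 L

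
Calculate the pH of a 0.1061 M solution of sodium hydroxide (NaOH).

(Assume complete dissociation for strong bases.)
pH = 13.03

[OH⁻] = 0.1061 M for strong base. pOH = -log[OH⁻] = 0.97, pH = 14 - pOH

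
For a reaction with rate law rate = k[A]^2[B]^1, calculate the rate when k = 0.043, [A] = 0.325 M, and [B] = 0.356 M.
0.001617 M/s

rate = k·[A]^2·[B]^1 = 0.043·(0.325)^2·(0.356)^1 = 0.043·0.105625·0.356 = 0.001617 M/s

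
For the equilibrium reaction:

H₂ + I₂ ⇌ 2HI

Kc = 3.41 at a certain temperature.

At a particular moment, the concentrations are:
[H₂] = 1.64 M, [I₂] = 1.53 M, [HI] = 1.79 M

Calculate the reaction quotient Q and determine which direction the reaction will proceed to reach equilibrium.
Q = 1.277, Q < K, reaction proceeds forward (toward products)

Q = ([HI]^2) / ([H₂] × [I₂])
  = ((1.79)^2) / ((1.64)·(1.53)) = 3.2041/2.5092 = 1.277
Since Q = 1.277 < Kc = 3.41, the reaction proceeds forward (toward products) to reach equilibrium.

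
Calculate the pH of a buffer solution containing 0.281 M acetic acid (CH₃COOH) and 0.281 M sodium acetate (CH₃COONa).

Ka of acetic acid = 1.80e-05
pH = 4.74

pKa = -log(1.80e-05) = 4.74. pH = pKa + log([A⁻]/[HA]) = 4.74 + log(0.281/0.281)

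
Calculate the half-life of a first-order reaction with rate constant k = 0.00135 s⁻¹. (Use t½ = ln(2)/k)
513.44 s

t½ = ln(2)/k = 0.6931/0.00135 = 513.44 s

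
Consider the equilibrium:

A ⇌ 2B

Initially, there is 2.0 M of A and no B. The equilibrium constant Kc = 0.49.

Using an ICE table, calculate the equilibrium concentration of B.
[B] = 0.875 M

ICE: [A] = 2.0 − x, [B] = 2x.
Kc = (2x)²/(2.0 − x) = 0.49 ⇒ 4x² + 0.49x − 0.98 = 0.
x = (−0.49 + √(0.49² + 4·4·0.98))/(2·4) = (−0.49 + √15.92)/8 = 0.4375.
[B] = 2x = 0.875 M.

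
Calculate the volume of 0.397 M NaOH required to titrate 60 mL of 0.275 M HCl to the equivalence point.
V_{base} = 41.6 mL

At equivalence: moles acid = moles base.
moles HCl = 0.275 M × 0.06 L = 0.0165 mol
V_NaOH = 0.0165 mol ÷ 0.397 M = 0.04156 L = 41.6 mL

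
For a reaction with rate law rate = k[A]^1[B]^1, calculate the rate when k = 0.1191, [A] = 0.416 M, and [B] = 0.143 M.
0.007085 M/s

rate = k·[A]^1·[B]^1 = 0.1191·(0.416)^1·(0.143)^1 = 0.1191·0.416·0.143 = 0.007085 M/s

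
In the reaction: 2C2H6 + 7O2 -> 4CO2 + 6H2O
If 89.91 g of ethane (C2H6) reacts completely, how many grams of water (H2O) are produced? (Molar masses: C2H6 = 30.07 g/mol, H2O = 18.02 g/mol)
Moles of C2H6 = 89.91 g ÷ 30.07 g/mol = 2.99002 mol
Mole ratio: 6 mol H2O / 2 mol C2H6
Moles of H2O = 2.99002 × (6/2) = 8.97007 mol
Mass of H2O = 8.97007 mol × 18.02 g/mol = 161.6 g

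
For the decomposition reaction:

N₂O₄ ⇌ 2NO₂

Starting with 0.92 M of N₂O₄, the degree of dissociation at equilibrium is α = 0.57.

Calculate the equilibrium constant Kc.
K_c = 2.7805

x = α·[A]₀ = 0.57 × 0.92 = 0.5244 M dissociated.
At eq: [N₂O₄] = 0.92 − 0.5244 = 0.3956 M; [NO₂] = 2x = 1.049 M.
Kc = [NO₂]²/[N₂O₄] = (1.049)²/0.3956 = 2.781.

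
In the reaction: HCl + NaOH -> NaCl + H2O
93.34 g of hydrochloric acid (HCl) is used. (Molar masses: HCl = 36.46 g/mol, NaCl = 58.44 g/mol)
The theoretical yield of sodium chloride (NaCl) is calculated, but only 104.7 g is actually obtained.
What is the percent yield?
Moles of HCl = 93.34 g ÷ 36.46 g/mol = 2.56007 mol
Mole ratio: 1 mol NaCl / 1 mol HCl
Moles of NaCl = 2.56007 × (1/1) = 2.56007 mol
Theoretical yield = 2.56007 mol × 58.44 g/mol = 149.61 g
Actual yield = 104.7 g
Percent yield = (104.7 / 149.61) × 100% = 70.0%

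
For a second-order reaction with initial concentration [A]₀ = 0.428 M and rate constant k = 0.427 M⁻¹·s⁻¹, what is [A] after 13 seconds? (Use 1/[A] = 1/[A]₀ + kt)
0.1268 M

1/[A] = 1/[A]₀ + k·t = 1/0.428 + (0.427)·(13) = 2.3364 + 5.5510 = 7.8874
[A] = 1/7.8874 = 0.1268 M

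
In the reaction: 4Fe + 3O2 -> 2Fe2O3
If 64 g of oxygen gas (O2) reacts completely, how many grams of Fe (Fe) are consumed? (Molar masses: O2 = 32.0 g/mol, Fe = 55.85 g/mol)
Moles of O2 = 64 g ÷ 32.0 g/mol = 2 mol
Mole ratio: 4 mol Fe / 3 mol O2
Moles of Fe = 2 × (4/3) = 2.66667 mol
Mass of Fe = 2.66667 mol × 55.85 g/mol = 148.9 g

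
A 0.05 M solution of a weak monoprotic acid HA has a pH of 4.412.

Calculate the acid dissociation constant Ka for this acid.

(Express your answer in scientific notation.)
K_a = 3.00e-08

[H⁺] = 10^(−pH) = 10^(−4.412) = 3.873e-05 M. For HA ⇌ H⁺ + A⁻, Ka = x²/(C − x) = (3.873e-05)²/(0.05 − 3.873e-05) = 3.00e-08.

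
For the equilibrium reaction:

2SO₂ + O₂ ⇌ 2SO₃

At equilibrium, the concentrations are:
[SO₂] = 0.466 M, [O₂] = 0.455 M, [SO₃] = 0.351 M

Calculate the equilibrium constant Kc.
K_c = 1.2469

Kc = ([SO₃]^2) / ([SO₂]^2 × [O₂])
   = ((0.351)^2) / ((0.466)^2·(0.455))
   = 0.1232 / 0.098806 = 1.2469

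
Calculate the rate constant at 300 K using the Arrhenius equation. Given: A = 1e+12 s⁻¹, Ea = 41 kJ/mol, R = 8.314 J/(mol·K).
7.26e+04 s⁻¹

k = A·exp(-Ea/(R·T)) = 1e+12·exp(-41000/(8.314·300)) = 1e+12·exp(-16.4381) = 1e+12·7.2612e-08 = 7.26e+04 s⁻¹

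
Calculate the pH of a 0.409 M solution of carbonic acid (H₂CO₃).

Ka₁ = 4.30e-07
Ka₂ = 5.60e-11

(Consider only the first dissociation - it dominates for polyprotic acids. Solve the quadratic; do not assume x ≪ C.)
pH = 3.38

x² + Ka₁·x − Ka₁·C = 0 with Ka₁ = 4.30e-07, C = 0.409.
x = (−Ka₁ + √(Ka₁² + 4·Ka₁·C))/2 = 4.1915e-04 M, so pH = 3.38.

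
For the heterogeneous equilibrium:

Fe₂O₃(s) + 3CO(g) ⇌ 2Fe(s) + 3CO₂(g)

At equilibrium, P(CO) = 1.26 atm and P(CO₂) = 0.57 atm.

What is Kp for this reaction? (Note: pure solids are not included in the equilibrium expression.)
K_p = 0.093

Solids (Fe₂O₃, Fe) are excluded.
Kp = P(CO₂)³/P(CO)³ = (0.57)³/(1.26)³ = 0.1852/2 = 0.093.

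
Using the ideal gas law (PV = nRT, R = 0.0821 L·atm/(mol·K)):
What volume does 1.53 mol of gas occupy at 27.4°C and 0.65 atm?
T = 27.4°C + 273.15 = 300.55 K
V = nRT/P = (1.53 × 0.0821 × 300.55) / 0.65
V = 58.08 L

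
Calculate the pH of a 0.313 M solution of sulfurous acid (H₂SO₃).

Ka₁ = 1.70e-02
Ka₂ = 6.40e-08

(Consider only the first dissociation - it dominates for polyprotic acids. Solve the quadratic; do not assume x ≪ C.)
pH = 1.19

x² + Ka₁·x − Ka₁·C = 0 with Ka₁ = 1.70e-02, C = 0.313.
x = (−Ka₁ + √(Ka₁² + 4·Ka₁·C))/2 = 6.4939e-02 M, so pH = 1.19.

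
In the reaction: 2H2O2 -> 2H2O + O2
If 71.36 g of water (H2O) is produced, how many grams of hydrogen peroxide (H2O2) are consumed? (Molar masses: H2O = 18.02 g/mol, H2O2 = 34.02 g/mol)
Moles of H2O = 71.36 g ÷ 18.02 g/mol = 3.96004 mol
Mole ratio: 2 mol H2O2 / 2 mol H2O
Moles of H2O2 = 3.96004 × (2/2) = 3.96004 mol
Mass of H2O2 = 3.96004 mol × 34.02 g/mol = 134.7 g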